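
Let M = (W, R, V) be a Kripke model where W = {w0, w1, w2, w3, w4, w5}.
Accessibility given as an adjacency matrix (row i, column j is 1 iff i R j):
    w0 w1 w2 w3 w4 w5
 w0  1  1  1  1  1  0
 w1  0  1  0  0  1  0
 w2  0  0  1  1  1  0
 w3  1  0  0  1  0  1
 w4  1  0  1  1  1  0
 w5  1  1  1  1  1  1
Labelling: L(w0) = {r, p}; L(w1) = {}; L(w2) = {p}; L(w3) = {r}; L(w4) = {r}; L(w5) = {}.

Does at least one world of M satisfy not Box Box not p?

Yes

Let φ = not Box Box not p. Evaluate φ at each world:
  w0 (successors {w0, w1, w2, w3, w4}): φ is true.
  w1 (successors {w1, w4}): φ is true.
  w2 (successors {w2, w3, w4}): φ is true.
  w3 (successors {w0, w3, w5}): φ is true.
  w4 (successors {w0, w2, w3, w4}): φ is true.
  w5 (successors {w0, w1, w2, w3, w4, w5}): φ is true.
Detail at w0 (witness):
  At w0: Box Box not p is false, so not Box Box not p is true.
    At w0: Box Box not p requires Box not p at every successor {w0, w1, w2, w3, w4}.
      Box not p fails at w0, so Box Box not p is false at w0.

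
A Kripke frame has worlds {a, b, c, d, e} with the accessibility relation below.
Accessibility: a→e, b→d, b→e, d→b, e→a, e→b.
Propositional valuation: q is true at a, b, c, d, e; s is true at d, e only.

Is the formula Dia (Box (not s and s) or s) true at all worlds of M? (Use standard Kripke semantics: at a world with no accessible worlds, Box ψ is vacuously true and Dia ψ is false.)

No

Let φ = Dia (Box (not s and s) or s). Evaluate φ at each world:
  a (successors {e}): φ is true.
  b (successors {d, e}): φ is true.
  c (successors ∅): φ is false.
  d (successors {b}): φ is false.
  e (successors {a, b}): φ is false.
Detail at c (counterexample):
  At c: no accessible worlds, so Dia (Box (not s and s) or s) is false.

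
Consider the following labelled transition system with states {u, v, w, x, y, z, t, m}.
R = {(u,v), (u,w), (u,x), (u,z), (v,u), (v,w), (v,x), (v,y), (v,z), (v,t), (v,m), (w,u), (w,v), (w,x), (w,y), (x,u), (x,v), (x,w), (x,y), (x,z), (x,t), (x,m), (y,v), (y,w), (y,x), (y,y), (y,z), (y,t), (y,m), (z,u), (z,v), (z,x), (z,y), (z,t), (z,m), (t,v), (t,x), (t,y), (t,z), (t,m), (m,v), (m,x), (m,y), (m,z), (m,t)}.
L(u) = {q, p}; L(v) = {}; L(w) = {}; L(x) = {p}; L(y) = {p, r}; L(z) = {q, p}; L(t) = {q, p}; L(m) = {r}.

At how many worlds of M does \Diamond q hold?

8

Let φ = \Diamond q. Evaluate φ at each world:
  u (successors {v, w, x, z}): φ is true.
  v (successors {u, w, x, y, z, t, m}): φ is true.
  w (successors {u, v, x, y}): φ is true.
  x (successors {u, v, w, y, z, t, m}): φ is true.
  y (successors {v, w, x, y, z, t, m}): φ is true.
  z (successors {u, v, x, y, t, m}): φ is true.
  t (successors {v, x, y, z, m}): φ is true.
  m (successors {v, x, y, z, t}): φ is true.
For instance, at t:
  At t: \Diamond q requires q at some successor in {v, x, y, z, m}.
    q holds at z, so \Diamond q is true at t.
Satisfying worlds: {u, v, w, x, y, z, t, m}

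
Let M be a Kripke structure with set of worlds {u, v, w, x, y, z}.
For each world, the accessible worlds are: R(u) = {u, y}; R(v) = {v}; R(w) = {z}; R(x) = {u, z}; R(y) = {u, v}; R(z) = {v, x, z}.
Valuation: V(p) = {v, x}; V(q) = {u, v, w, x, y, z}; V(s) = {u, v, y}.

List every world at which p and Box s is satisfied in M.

Let φ = p and Box s. Evaluate φ at each world:
  u (successors {u, y}): φ is false.
  v (successors {v}): φ is true.
  w (successors {z}): φ is false.
  x (successors {u, z}): φ is false.
  y (successors {u, v}): φ is false.
  z (successors {v, x, z}): φ is false.
For instance, at u:
  At u: p is false, Box s is true, so p and Box s is false.
    At u: Box s requires s at every successor {u, y}.
      At u: s is true.
      At y: s is true.
    So Box s is true at u.
Satisfying worlds: {v}

v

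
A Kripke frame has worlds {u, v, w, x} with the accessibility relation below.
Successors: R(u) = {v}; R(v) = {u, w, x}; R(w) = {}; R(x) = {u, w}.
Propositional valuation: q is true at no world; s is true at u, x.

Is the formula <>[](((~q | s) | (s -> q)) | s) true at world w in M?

At w: no accessible worlds, so <>[](((~q | s) | (s -> q)) | s) is false.

No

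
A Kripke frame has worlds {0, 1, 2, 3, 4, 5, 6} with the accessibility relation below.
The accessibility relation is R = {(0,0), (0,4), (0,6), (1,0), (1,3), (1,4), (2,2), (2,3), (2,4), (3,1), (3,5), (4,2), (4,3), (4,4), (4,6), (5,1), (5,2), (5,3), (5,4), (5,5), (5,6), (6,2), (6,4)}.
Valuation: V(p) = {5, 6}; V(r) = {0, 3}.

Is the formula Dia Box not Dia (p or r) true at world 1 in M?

Recall that Box ψ holds at a world iff ψ holds at every accessible world, and Dia ψ holds iff ψ holds at some accessible world.
At 1: Dia Box not Dia (p or r) requires Box not Dia (p or r) at some successor in {0, 3, 4}.
  At 0: Box not Dia (p or r) is false.
  At 3: Box not Dia (p or r) is false.
  At 4: Box not Dia (p or r) is false.
So Dia Box not Dia (p or r) is false at 1.

No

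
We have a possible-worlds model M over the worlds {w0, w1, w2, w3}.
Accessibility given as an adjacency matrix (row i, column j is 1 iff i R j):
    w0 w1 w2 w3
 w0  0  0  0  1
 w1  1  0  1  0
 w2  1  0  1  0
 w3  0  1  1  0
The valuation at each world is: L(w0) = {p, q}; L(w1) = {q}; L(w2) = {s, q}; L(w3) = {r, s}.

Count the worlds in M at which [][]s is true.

Let φ = [][]s. Evaluate φ at each world:
  w0 (successors {w3}): φ is false.
  w1 (successors {w0, w2}): φ is false.
  w2 (successors {w0, w2}): φ is false.
  w3 (successors {w1, w2}): φ is false.
For instance, at w1:
  At w1: [][]s requires []s at every successor {w0, w2}.
    []s fails at w2, so [][]s is false at w1.
      At w2: []s requires s at every successor {w0, w2}.
        s fails at w0, so []s is false at w2.
Satisfying worlds: none.

0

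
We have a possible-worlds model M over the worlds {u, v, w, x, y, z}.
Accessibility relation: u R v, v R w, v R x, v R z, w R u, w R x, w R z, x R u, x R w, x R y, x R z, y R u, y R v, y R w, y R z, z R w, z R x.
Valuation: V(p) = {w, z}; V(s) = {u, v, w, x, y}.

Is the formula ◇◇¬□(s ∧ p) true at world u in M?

Yes

At u: ◇◇¬□(s ∧ p) requires ◇¬□(s ∧ p) at some successor in {v}.
  ◇¬□(s ∧ p) holds at v, so ◇◇¬□(s ∧ p) is true at u.
    At v: ◇¬□(s ∧ p) requires ¬□(s ∧ p) at some successor in {w, x, z}.
      ¬□(s ∧ p) holds at w, so ◇¬□(s ∧ p) is true at v.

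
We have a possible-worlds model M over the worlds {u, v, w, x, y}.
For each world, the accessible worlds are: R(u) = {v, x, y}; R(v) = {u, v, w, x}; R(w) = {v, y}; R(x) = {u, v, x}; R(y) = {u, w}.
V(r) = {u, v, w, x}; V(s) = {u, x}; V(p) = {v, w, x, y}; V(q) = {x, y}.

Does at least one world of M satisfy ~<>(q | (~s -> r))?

No

Let φ = ~<>(q | (~s -> r)). Evaluate φ at each world:
  u (successors {v, x, y}): φ is false.
  v (successors {u, v, w, x}): φ is false.
  w (successors {v, y}): φ is false.
  x (successors {u, v, x}): φ is false.
  y (successors {u, w}): φ is false.
For instance, at w:
  At w: <>(q | (~s -> r)) is true, so ~<>(q | (~s -> r)) is false.
    At w: <>(q | (~s -> r)) requires q | (~s -> r) at some successor in {v, y}.
      q | (~s -> r) holds at v, so <>(q | (~s -> r)) is true at w.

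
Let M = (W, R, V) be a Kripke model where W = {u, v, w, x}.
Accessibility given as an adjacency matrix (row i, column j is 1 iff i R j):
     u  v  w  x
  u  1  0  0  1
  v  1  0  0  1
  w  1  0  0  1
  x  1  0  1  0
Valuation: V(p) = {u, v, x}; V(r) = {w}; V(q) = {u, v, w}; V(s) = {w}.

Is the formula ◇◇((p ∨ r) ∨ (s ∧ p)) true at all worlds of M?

Yes

Let φ = ◇◇((p ∨ r) ∨ (s ∧ p)). Evaluate φ at each world:
  u (successors {u, x}): φ is true.
  v (successors {u, x}): φ is true.
  w (successors {u, x}): φ is true.
  x (successors {u, w}): φ is true.
For instance, at u:
  At u: ◇◇((p ∨ r) ∨ (s ∧ p)) requires ◇((p ∨ r) ∨ (s ∧ p)) at some successor in {u, x}.
    ◇((p ∨ r) ∨ (s ∧ p)) holds at u, so ◇◇((p ∨ r) ∨ (s ∧ p)) is true at u.
      At u: ◇((p ∨ r) ∨ (s ∧ p)) requires (p ∨ r) ∨ (s ∧ p) at some successor in {u, x}.
        (p ∨ r) ∨ (s ∧ p) holds at u, so ◇((p ∨ r) ∨ (s ∧ p)) is true at u.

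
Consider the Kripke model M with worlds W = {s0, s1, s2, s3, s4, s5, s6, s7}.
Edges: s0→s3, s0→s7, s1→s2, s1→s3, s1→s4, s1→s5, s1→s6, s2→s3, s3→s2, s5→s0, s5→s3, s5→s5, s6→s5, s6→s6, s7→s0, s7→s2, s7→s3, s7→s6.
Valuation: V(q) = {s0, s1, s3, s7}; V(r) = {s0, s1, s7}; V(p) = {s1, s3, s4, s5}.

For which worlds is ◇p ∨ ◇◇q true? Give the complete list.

s0, s1, s2, s3, s5, s6, s7

Let φ = ◇p ∨ ◇◇q. Evaluate φ at each world:
  s0 (successors {s3, s7}): φ is true.
  s1 (successors {s2, s3, s4, s5, s6}): φ is true.
  s2 (successors {s3}): φ is true.
  s3 (successors {s2}): φ is true.
  s4 (successors ∅): φ is false.
  s5 (successors {s0, s3, s5}): φ is true.
  s6 (successors {s5, s6}): φ is true.
  s7 (successors {s0, s2, s3, s6}): φ is true.
For instance, at s1:
  At s1: ◇p is true, ◇◇q is true, so ◇p ∨ ◇◇q is true.
    At s1: ◇p requires p at some successor in {s2, s3, s4, s5, s6}.
      p holds at s3, so ◇p is true at s1.
    At s1: ◇◇q requires ◇q at some successor in {s2, s3, s4, s5, s6}.
      ◇q holds at s2, so ◇◇q is true at s1.
Satisfying worlds: {s0, s1, s2, s3, s5, s6, s7}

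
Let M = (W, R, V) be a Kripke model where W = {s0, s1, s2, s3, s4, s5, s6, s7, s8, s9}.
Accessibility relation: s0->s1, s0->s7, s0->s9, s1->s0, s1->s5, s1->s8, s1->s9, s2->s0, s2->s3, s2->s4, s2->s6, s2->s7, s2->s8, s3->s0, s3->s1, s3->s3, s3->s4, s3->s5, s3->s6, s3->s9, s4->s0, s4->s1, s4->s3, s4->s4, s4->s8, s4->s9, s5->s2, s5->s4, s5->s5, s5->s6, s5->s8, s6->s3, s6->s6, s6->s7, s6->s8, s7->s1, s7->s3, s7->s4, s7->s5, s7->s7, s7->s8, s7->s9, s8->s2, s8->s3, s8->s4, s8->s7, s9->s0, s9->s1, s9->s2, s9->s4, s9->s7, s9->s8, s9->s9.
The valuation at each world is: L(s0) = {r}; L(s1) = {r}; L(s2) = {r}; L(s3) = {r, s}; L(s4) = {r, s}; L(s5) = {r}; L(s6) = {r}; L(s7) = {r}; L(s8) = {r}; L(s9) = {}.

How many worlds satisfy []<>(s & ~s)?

0

Let φ = []<>(s & ~s). Evaluate φ at each world:
  s0 (successors {s1, s7, s9}): φ is false.
  s1 (successors {s0, s5, s8, s9}): φ is false.
  s2 (successors {s0, s3, s4, s6, s7, s8}): φ is false.
  s3 (successors {s0, s1, s3, s4, s5, s6, s9}): φ is false.
  s4 (successors {s0, s1, s3, s4, s8, s9}): φ is false.
  s5 (successors {s2, s4, s5, s6, s8}): φ is false.
  s6 (successors {s3, s6, s7, s8}): φ is false.
  s7 (successors {s1, s3, s4, s5, s7, s8, s9}): φ is false.
  s8 (successors {s2, s3, s4, s7}): φ is false.
  s9 (successors {s0, s1, s2, s4, s7, s8, s9}): φ is false.
For instance, at s1:
  At s1: []<>(s & ~s) requires <>(s & ~s) at every successor {s0, s5, s8, s9}.
    <>(s & ~s) fails at s0, so []<>(s & ~s) is false at s1.
      At s0: <>(s & ~s) requires s & ~s at some successor in {s1, s7, s9}.
        At s1: s & ~s is false.
        At s7: s & ~s is false.
        At s9: s & ~s is false.
      So <>(s & ~s) is false at s0.
Satisfying worlds: none.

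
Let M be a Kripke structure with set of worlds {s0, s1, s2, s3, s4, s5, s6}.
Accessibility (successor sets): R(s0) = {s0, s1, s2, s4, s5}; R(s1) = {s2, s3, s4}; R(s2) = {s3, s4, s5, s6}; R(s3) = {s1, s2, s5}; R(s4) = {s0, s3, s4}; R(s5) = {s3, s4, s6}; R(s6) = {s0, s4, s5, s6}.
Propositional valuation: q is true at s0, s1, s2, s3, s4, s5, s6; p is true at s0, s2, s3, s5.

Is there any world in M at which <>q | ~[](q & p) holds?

Let φ = <>q | ~[](q & p). Evaluate φ at each world:
  s0 (successors {s0, s1, s2, s4, s5}): φ is true.
  s1 (successors {s2, s3, s4}): φ is true.
  s2 (successors {s3, s4, s5, s6}): φ is true.
  s3 (successors {s1, s2, s5}): φ is true.
  s4 (successors {s0, s3, s4}): φ is true.
  s5 (successors {s3, s4, s6}): φ is true.
  s6 (successors {s0, s4, s5, s6}): φ is true.
Detail at s0 (witness):
  At s0: <>q is true, ~[](q & p) is true, so <>q | ~[](q & p) is true.
    At s0: <>q requires q at some successor in {s0, s1, s2, s4, s5}.
      q holds at s0, so <>q is true at s0.
    At s0: [](q & p) is false, so ~[](q & p) is true.
      At s0: [](q & p) requires q & p at every successor {s0, s1, s2, s4, s5}.
        q & p fails at s1, so [](q & p) is false at s0.

Yes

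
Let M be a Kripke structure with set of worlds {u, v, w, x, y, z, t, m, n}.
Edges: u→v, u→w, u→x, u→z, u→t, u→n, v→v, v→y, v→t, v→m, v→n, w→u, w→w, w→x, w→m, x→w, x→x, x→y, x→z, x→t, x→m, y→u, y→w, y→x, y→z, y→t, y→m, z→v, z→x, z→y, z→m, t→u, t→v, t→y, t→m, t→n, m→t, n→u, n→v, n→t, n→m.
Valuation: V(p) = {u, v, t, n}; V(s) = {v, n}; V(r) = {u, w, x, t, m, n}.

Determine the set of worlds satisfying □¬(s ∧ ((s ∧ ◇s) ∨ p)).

w, x, y, m

Let φ = □¬(s ∧ ((s ∧ ◇s) ∨ p)). Evaluate φ at each world:
  u (successors {v, w, x, z, t, n}): φ is false.
  v (successors {v, y, t, m, n}): φ is false.
  w (successors {u, w, x, m}): φ is true.
  x (successors {w, x, y, z, t, m}): φ is true.
  y (successors {u, w, x, z, t, m}): φ is true.
  z (successors {v, x, y, m}): φ is false.
  t (successors {u, v, y, m, n}): φ is false.
  m (successors {t}): φ is true.
  n (successors {u, v, t, m}): φ is false.
For instance, at w:
  At w: □¬(s ∧ ((s ∧ ◇s) ∨ p)) requires ¬(s ∧ ((s ∧ ◇s) ∨ p)) at every successor {u, w, x, m}.
    At u: ¬(s ∧ ((s ∧ ◇s) ∨ p)) is true.
    At w: ¬(s ∧ ((s ∧ ◇s) ∨ p)) is true.
    At x: ¬(s ∧ ((s ∧ ◇s) ∨ p)) is true.
    At m: ¬(s ∧ ((s ∧ ◇s) ∨ p)) is true.
  So □¬(s ∧ ((s ∧ ◇s) ∨ p)) is true at w.
Satisfying worlds: {w, x, y, m}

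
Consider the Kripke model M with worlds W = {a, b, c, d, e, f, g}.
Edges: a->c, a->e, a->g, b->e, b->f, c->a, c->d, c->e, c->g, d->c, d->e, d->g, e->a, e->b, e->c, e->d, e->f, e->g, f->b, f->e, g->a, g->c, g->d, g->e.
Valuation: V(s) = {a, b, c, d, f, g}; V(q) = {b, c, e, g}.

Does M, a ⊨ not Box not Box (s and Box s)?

No

At a: Box not Box (s and Box s) is true, so not Box not Box (s and Box s) is false.
  At a: Box not Box (s and Box s) requires not Box (s and Box s) at every successor {c, e, g}.
      At c: Box (s and Box s) is false, so not Box (s and Box s) is true.
      At e: Box (s and Box s) is false, so not Box (s and Box s) is true.
      At g: Box (s and Box s) is false, so not Box (s and Box s) is true.
  So Box not Box (s and Box s) is true at a.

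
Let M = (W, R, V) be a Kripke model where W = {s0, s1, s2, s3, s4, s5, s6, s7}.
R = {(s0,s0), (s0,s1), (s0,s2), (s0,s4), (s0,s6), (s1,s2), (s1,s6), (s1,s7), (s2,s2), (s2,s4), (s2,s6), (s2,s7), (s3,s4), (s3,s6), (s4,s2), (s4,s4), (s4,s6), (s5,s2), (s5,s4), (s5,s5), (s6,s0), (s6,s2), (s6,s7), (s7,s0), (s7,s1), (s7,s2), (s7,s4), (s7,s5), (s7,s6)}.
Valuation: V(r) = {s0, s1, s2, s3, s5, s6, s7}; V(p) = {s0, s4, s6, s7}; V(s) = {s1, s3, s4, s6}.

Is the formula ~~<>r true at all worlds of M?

Yes

Let φ = ~~<>r. Evaluate φ at each world:
  s0 (successors {s0, s1, s2, s4, s6}): φ is true.
  s1 (successors {s2, s6, s7}): φ is true.
  s2 (successors {s2, s4, s6, s7}): φ is true.
  s3 (successors {s4, s6}): φ is true.
  s4 (successors {s2, s4, s6}): φ is true.
  s5 (successors {s2, s4, s5}): φ is true.
  s6 (successors {s0, s2, s7}): φ is true.
  s7 (successors {s0, s1, s2, s4, s5, s6}): φ is true.
For instance, at s1:
  At s1: ~<>r is false, so ~~<>r is true.
    At s1: <>r is true, so ~<>r is false.
      At s1: <>r requires r at some successor in {s2, s6, s7}.
        r holds at s2, so <>r is true at s1.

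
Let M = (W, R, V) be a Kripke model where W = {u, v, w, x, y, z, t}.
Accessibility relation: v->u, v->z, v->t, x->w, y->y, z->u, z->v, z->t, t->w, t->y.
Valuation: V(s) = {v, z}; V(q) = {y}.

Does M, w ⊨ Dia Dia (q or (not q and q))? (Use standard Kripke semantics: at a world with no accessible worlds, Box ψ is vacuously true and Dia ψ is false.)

At w: no accessible worlds, so Dia Dia (q or (not q and q)) is false.

No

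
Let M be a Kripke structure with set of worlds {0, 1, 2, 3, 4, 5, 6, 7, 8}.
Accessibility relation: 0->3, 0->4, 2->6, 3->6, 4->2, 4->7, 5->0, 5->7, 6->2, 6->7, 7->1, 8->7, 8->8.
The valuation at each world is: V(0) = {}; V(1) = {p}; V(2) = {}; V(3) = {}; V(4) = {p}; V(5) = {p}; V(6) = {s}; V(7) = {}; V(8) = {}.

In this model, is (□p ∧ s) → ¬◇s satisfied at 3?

Recall that □ψ holds at a world iff ψ holds at every accessible world, and ◇ψ holds iff ψ holds at some accessible world.
At 3: □p ∧ s is false, ¬◇s is false, so (□p ∧ s) → ¬◇s is true.
  At 3: □p is false, s is false, so □p ∧ s is false.
    At 3: □p requires p at every successor {6}.
      p fails at 6, so □p is false at 3.
  At 3: ◇s is true, so ¬◇s is false.
    At 3: ◇s requires s at some successor in {6}.
      s holds at 6, so ◇s is true at 3.

Yes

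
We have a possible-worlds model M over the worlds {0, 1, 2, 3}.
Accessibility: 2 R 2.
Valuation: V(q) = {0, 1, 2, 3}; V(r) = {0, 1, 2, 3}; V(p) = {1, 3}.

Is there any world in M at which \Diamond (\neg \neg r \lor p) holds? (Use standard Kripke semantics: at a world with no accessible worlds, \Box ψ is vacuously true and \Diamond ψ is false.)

Yes

Let φ = \Diamond (\neg \neg r \lor p). Evaluate φ at each world:
  0 (successors ∅): φ is false.
  1 (successors ∅): φ is false.
  2 (successors {2}): φ is true.
  3 (successors ∅): φ is false.
Detail at 2 (witness):
  At 2: \Diamond (\neg \neg r \lor p) requires \neg \neg r \lor p at some successor in {2}.
    \neg \neg r \lor p holds at 2, so \Diamond (\neg \neg r \lor p) is true at 2.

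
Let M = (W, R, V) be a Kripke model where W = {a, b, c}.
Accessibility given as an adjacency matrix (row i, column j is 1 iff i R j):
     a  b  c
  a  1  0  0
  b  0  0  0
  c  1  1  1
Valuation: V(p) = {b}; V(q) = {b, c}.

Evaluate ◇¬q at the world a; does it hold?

Yes

Recall that ◇ψ holds at a world iff ψ holds at some accessible world.
At a: ◇¬q requires ¬q at some successor in {a}.
  ¬q holds at a, so ◇¬q is true at a.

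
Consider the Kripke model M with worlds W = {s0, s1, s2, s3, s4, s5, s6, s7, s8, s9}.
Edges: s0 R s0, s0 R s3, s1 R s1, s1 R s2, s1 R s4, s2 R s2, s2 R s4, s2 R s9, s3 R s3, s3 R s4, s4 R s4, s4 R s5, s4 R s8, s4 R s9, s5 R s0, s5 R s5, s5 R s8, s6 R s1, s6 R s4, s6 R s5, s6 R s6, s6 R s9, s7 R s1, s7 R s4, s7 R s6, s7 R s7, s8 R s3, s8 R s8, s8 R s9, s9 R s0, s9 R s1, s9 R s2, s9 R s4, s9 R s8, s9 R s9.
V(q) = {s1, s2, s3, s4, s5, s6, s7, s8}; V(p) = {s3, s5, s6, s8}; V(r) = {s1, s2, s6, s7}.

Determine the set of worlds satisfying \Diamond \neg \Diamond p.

s1, s2, s6, s7, s9

Let φ = \Diamond \neg \Diamond p. Evaluate φ at each world:
  s0 (successors {s0, s3}): φ is false.
  s1 (successors {s1, s2, s4}): φ is true.
  s2 (successors {s2, s4, s9}): φ is true.
  s3 (successors {s3, s4}): φ is false.
  s4 (successors {s4, s5, s8, s9}): φ is false.
  s5 (successors {s0, s5, s8}): φ is false.
  s6 (successors {s1, s4, s5, s6, s9}): φ is true.
  s7 (successors {s1, s4, s6, s7}): φ is true.
  s8 (successors {s3, s8, s9}): φ is false.
  s9 (successors {s0, s1, s2, s4, s8, s9}): φ is true.
For instance, at s8:
  At s8: \Diamond \neg \Diamond p requires \neg \Diamond p at some successor in {s3, s8, s9}.
    At s3: \neg \Diamond p is false.
    At s8: \neg \Diamond p is false.
    At s9: \neg \Diamond p is false.
  So \Diamond \neg \Diamond p is false at s8.
Satisfying worlds: {s1, s2, s6, s7, s9}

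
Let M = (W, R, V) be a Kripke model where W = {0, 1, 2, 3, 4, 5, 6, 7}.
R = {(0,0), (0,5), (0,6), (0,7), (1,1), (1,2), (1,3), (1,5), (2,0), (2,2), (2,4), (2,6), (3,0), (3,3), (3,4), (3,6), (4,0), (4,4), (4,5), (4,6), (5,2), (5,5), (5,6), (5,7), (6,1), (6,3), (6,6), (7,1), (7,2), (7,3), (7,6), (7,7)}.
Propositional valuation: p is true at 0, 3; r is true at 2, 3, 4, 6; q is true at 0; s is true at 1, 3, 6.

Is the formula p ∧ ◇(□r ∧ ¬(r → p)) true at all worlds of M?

Let φ = p ∧ ◇(□r ∧ ¬(r → p)). Evaluate φ at each world:
  0 (successors {0, 5, 6, 7}): φ is false.
  1 (successors {1, 2, 3, 5}): φ is false.
  2 (successors {0, 2, 4, 6}): φ is false.
  3 (successors {0, 3, 4, 6}): φ is false.
  4 (successors {0, 4, 5, 6}): φ is false.
  5 (successors {2, 5, 6, 7}): φ is false.
  6 (successors {1, 3, 6}): φ is false.
  7 (successors {1, 2, 3, 6, 7}): φ is false.
Detail at 0 (counterexample):
  At 0: p is true, ◇(□r ∧ ¬(r → p)) is false, so p ∧ ◇(□r ∧ ¬(r → p)) is false.
    At 0: ◇(□r ∧ ¬(r → p)) requires □r ∧ ¬(r → p) at some successor in {0, 5, 6, 7}.
      At 0: □r ∧ ¬(r → p) is false.
      At 5: □r ∧ ¬(r → p) is false.
      At 6: □r ∧ ¬(r → p) is false.
      At 7: □r ∧ ¬(r → p) is false.
    So ◇(□r ∧ ¬(r → p)) is false at 0.

No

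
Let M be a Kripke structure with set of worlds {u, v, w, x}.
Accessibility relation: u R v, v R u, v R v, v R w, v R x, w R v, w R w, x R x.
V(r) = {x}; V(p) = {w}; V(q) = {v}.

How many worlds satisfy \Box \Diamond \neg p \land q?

Let φ = \Box \Diamond \neg p \land q. Evaluate φ at each world:
  u (successors {v}): φ is false.
  v (successors {u, v, w, x}): φ is true.
  w (successors {v, w}): φ is false.
  x (successors {x}): φ is false.
For instance, at v:
  At v: \Box \Diamond \neg p is true, q is true, so \Box \Diamond \neg p \land q is true.
    At v: \Box \Diamond \neg p requires \Diamond \neg p at every successor {u, v, w, x}.
      At u: \Diamond \neg p is true.
      At v: \Diamond \neg p is true.
      At w: \Diamond \neg p is true.
      At x: \Diamond \neg p is true.
    So \Box \Diamond \neg p is true at v.
Satisfying worlds: {v}

1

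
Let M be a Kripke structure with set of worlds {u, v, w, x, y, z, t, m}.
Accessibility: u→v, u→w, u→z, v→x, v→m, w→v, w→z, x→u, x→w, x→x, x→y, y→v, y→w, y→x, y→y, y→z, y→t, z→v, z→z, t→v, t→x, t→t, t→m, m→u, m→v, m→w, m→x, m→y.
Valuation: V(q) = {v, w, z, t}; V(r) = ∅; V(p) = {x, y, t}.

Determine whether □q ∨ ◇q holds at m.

At m: □q is false, ◇q is true, so □q ∨ ◇q is true.
  At m: □q requires q at every successor {u, v, w, x, y}.
    q fails at u, so □q is false at m.
  At m: ◇q requires q at some successor in {u, v, w, x, y}.
    q holds at v, so ◇q is true at m.

Yes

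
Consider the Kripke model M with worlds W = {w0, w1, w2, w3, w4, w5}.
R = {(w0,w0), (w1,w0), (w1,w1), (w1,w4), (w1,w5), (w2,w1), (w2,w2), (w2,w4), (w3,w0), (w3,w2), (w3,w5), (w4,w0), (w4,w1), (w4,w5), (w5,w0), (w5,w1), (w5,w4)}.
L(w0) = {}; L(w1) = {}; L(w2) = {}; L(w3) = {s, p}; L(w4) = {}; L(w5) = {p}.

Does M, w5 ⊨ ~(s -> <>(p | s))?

No

At w5: s -> <>(p | s) is true, so ~(s -> <>(p | s)) is false.
  At w5: s is false, <>(p | s) is false, so s -> <>(p | s) is true.
    At w5: <>(p | s) requires p | s at some successor in {w0, w1, w4}.
      At w0: p | s is false.
      At w1: p | s is false.
      At w4: p | s is false.
    So <>(p | s) is false at w5.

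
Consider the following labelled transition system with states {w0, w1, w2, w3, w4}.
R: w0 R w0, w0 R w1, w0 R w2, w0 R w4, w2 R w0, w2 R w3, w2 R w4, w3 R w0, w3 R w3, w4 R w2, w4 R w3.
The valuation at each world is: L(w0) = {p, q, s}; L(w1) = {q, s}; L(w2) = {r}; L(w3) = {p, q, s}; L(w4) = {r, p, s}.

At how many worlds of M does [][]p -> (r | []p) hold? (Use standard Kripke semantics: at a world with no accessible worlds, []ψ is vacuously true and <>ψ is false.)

5

Recall that []ψ holds at a world iff ψ holds at every accessible world, and <>ψ holds iff ψ holds at some accessible world.
Let φ = [][]p -> (r | []p). Evaluate φ at each world:
  w0 (successors {w0, w1, w2, w4}): φ is true.
  w1 (successors ∅): φ is true.
  w2 (successors {w0, w3, w4}): φ is true.
  w3 (successors {w0, w3}): φ is true.
  w4 (successors {w2, w3}): φ is true.
For instance, at w4:
  At w4: [][]p is true, r | []p is true, so [][]p -> (r | []p) is true.
    At w4: [][]p requires []p at every successor {w2, w3}.
      At w2: []p is true.
      At w3: []p is true.
    So [][]p is true at w4.
    At w4: r is true, []p is false, so r | []p is true.
      At w4: []p requires p at every successor {w2, w3}.
        p fails at w2, so []p is false at w4.
Satisfying worlds: {w0, w1, w2, w3, w4}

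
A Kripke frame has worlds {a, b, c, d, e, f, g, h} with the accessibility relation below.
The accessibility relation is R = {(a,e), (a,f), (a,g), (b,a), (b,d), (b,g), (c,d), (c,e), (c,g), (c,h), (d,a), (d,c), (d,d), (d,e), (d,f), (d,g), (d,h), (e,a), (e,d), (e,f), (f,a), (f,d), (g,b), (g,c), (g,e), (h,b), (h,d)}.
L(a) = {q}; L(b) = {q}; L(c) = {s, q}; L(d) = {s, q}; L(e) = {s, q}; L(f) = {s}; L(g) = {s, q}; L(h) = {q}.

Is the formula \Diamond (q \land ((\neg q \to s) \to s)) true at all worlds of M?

Yes

Recall that \Diamond ψ holds at a world iff ψ holds at some accessible world.
Let φ = \Diamond (q \land ((\neg q \to s) \to s)). Evaluate φ at each world:
  a (successors {e, f, g}): φ is true.
  b (successors {a, d, g}): φ is true.
  c (successors {d, e, g, h}): φ is true.
  d (successors {a, c, d, e, f, g, h}): φ is true.
  e (successors {a, d, f}): φ is true.
  f (successors {a, d}): φ is true.
  g (successors {b, c, e}): φ is true.
  h (successors {b, d}): φ is true.
For instance, at b:
  At b: \Diamond (q \land ((\neg q \to s) \to s)) requires q \land ((\neg q \to s) \to s) at some successor in {a, d, g}.
    q \land ((\neg q \to s) \to s) holds at d, so \Diamond (q \land ((\neg q \to s) \to s)) is true at b.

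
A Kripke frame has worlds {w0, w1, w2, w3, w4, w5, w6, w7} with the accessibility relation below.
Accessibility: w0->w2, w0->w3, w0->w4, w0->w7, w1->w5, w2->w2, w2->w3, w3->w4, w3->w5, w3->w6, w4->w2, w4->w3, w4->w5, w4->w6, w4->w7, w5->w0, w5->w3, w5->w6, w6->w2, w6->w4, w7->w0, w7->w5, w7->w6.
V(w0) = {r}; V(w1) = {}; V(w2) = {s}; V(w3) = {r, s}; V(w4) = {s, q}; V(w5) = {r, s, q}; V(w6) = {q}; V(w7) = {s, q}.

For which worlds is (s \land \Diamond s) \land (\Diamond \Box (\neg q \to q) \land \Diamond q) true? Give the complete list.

Recall that \Box ψ holds at a world iff ψ holds at every accessible world, and \Diamond ψ holds iff ψ holds at some accessible world.
Let φ = (s \land \Diamond s) \land (\Diamond \Box (\neg q \to q) \land \Diamond q). Evaluate φ at each world:
  w0 (successors {w2, w3, w4, w7}): φ is false.
  w1 (successors {w5}): φ is false.
  w2 (successors {w2, w3}): φ is false.
  w3 (successors {w4, w5, w6}): φ is false.
  w4 (successors {w2, w3, w5, w6, w7}): φ is true.
  w5 (successors {w0, w3, w6}): φ is true.
  w6 (successors {w2, w4}): φ is false.
  w7 (successors {w0, w5, w6}): φ is false.
For instance, at w1:
  At w1: s \land \Diamond s is false, \Diamond \Box (\neg q \to q) \land \Diamond q is false, so (s \land \Diamond s) \land (\Diamond \Box (\neg q \to q) \land \Diamond q) is false.
    At w1: s is false, \Diamond s is true, so s \land \Diamond s is false.
      At w1: \Diamond s requires s at some successor in {w5}.
        s holds at w5, so \Diamond s is true at w1.
    At w1: \Diamond \Box (\neg q \to q) is false, \Diamond q is true, so \Diamond \Box (\neg q \to q) \land \Diamond q is false.
      At w1: \Diamond \Box (\neg q \to q) requires \Box (\neg q \to q) at some successor in {w5}.
        At w5: \Box (\neg q \to q) is false.
      So \Diamond \Box (\neg q \to q) is false at w1.
      At w1: \Diamond q requires q at some successor in {w5}.
        q holds at w5, so \Diamond q is true at w1.
Satisfying worlds: {w4, w5}

w4, w5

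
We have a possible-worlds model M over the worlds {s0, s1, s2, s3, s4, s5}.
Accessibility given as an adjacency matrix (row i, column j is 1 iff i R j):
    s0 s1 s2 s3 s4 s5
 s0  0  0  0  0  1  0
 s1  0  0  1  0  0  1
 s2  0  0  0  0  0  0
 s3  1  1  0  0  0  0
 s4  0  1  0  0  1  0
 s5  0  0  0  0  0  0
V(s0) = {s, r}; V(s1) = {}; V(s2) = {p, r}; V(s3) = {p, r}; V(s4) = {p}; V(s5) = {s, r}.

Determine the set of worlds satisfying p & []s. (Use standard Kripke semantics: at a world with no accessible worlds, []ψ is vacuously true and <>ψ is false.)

Recall that []ψ holds at a world iff ψ holds at every accessible world, and <>ψ holds iff ψ holds at some accessible world.
Let φ = p & []s. Evaluate φ at each world:
  s0 (successors {s4}): φ is false.
  s1 (successors {s2, s5}): φ is false.
  s2 (successors ∅): φ is true.
  s3 (successors {s0, s1}): φ is false.
  s4 (successors {s1, s4}): φ is false.
  s5 (successors ∅): φ is false.
For instance, at s3:
  At s3: p is true, []s is false, so p & []s is false.
    At s3: []s requires s at every successor {s0, s1}.
      s fails at s1, so []s is false at s3.
Satisfying worlds: {s2}

s2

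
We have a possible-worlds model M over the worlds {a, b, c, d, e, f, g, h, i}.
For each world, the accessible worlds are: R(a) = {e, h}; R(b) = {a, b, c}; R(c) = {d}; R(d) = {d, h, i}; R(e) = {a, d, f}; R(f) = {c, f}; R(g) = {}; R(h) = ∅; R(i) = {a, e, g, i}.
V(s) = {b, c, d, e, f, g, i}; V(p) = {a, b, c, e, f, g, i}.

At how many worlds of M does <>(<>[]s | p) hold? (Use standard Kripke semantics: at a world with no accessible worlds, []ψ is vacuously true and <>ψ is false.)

Let φ = <>(<>[]s | p). Evaluate φ at each world:
  a (successors {e, h}): φ is true.
  b (successors {a, b, c}): φ is true.
  c (successors {d}): φ is true.
  d (successors {d, h, i}): φ is true.
  e (successors {a, d, f}): φ is true.
  f (successors {c, f}): φ is true.
  g (successors ∅): φ is false.
  h (successors ∅): φ is false.
  i (successors {a, e, g, i}): φ is true.
For instance, at f:
  At f: <>(<>[]s | p) requires <>[]s | p at some successor in {c, f}.
    <>[]s | p holds at c, so <>(<>[]s | p) is true at f.
      At c: <>[]s is false, p is true, so <>[]s | p is true.
Satisfying worlds: {a, b, c, d, e, f, i}

7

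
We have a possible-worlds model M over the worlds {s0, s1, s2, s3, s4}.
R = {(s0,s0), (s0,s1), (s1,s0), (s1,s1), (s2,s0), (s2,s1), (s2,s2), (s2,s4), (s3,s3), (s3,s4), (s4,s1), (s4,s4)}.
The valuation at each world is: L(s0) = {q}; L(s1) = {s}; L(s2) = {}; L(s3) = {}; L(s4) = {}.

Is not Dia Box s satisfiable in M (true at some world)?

Let φ = not Dia Box s. Evaluate φ at each world:
  s0 (successors {s0, s1}): φ is true.
  s1 (successors {s0, s1}): φ is true.
  s2 (successors {s0, s1, s2, s4}): φ is true.
  s3 (successors {s3, s4}): φ is true.
  s4 (successors {s1, s4}): φ is true.
Detail at s0 (witness):
  At s0: Dia Box s is false, so not Dia Box s is true.
    At s0: Dia Box s requires Box s at some successor in {s0, s1}.
      At s0: Box s is false.
      At s1: Box s is false.
    So Dia Box s is false at s0.

Yes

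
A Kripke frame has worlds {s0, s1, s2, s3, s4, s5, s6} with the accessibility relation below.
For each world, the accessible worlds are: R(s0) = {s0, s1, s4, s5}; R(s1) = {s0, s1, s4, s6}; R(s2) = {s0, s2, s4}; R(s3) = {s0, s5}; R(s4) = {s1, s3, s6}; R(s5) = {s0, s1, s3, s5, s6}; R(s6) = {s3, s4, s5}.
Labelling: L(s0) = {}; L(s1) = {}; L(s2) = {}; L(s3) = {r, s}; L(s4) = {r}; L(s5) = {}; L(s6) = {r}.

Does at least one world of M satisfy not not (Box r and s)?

No

Let φ = not not (Box r and s). Evaluate φ at each world:
  s0 (successors {s0, s1, s4, s5}): φ is false.
  s1 (successors {s0, s1, s4, s6}): φ is false.
  s2 (successors {s0, s2, s4}): φ is false.
  s3 (successors {s0, s5}): φ is false.
  s4 (successors {s1, s3, s6}): φ is false.
  s5 (successors {s0, s1, s3, s5, s6}): φ is false.
  s6 (successors {s3, s4, s5}): φ is false.
For instance, at s4:
  At s4: not (Box r and s) is true, so not not (Box r and s) is false.
    At s4: Box r and s is false, so not (Box r and s) is true.
      At s4: Box r is false, s is false, so Box r and s is false.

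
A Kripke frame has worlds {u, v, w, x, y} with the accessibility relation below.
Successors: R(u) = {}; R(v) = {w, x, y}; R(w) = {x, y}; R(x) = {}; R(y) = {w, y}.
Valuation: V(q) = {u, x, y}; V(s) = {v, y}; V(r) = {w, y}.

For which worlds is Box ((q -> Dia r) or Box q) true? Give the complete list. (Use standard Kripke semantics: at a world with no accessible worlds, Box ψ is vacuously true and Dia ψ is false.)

u, v, w, x, y

Let φ = Box ((q -> Dia r) or Box q). Evaluate φ at each world:
  u (successors ∅): φ is true.
  v (successors {w, x, y}): φ is true.
  w (successors {x, y}): φ is true.
  x (successors ∅): φ is true.
  y (successors {w, y}): φ is true.
For instance, at w:
  At w: Box ((q -> Dia r) or Box q) requires (q -> Dia r) or Box q at every successor {x, y}.
      At x: q -> Dia r is false, Box q is true, so (q -> Dia r) or Box q is true.
      At y: q -> Dia r is true, Box q is false, so (q -> Dia r) or Box q is true.
  So Box ((q -> Dia r) or Box q) is true at w.
Satisfying worlds: {u, v, w, x, y}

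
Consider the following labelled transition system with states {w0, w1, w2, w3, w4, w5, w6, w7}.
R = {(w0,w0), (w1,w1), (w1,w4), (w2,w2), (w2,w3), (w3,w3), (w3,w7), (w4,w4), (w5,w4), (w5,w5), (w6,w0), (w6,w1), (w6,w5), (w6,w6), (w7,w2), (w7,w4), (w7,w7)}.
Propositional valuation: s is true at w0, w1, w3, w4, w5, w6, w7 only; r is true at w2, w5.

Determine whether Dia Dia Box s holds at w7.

Yes

At w7: Dia Dia Box s requires Dia Box s at some successor in {w2, w4, w7}.
  Dia Box s holds at w2, so Dia Dia Box s is true at w7.
    At w2: Dia Box s requires Box s at some successor in {w2, w3}.
      Box s holds at w3, so Dia Box s is true at w2.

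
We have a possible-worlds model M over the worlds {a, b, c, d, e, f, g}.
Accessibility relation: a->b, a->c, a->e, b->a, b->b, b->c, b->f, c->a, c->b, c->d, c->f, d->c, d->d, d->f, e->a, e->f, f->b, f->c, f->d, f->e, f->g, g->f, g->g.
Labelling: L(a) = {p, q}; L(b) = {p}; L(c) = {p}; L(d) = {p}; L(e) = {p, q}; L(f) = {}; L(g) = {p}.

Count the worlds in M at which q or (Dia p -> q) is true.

Let φ = q or (Dia p -> q). Evaluate φ at each world:
  a (successors {b, c, e}): φ is true.
  b (successors {a, b, c, f}): φ is false.
  c (successors {a, b, d, f}): φ is false.
  d (successors {c, d, f}): φ is false.
  e (successors {a, f}): φ is true.
  f (successors {b, c, d, e, g}): φ is false.
  g (successors {f, g}): φ is false.
For instance, at d:
  At d: q is false, Dia p -> q is false, so q or (Dia p -> q) is false.
    At d: Dia p is true, q is false, so Dia p -> q is false.
      At d: Dia p requires p at some successor in {c, d, f}.
        p holds at c, so Dia p is true at d.
Satisfying worlds: {a, e}

2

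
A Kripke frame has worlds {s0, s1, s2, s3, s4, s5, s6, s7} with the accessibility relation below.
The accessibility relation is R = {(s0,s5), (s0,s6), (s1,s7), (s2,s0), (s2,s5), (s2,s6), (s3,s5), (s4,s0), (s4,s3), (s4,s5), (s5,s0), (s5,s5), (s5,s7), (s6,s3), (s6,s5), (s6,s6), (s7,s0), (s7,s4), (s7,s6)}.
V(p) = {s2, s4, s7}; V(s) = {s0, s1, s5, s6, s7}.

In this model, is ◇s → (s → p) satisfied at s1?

No

At s1: ◇s is true, s → p is false, so ◇s → (s → p) is false.
  At s1: ◇s requires s at some successor in {s7}.
    s holds at s7, so ◇s is true at s1.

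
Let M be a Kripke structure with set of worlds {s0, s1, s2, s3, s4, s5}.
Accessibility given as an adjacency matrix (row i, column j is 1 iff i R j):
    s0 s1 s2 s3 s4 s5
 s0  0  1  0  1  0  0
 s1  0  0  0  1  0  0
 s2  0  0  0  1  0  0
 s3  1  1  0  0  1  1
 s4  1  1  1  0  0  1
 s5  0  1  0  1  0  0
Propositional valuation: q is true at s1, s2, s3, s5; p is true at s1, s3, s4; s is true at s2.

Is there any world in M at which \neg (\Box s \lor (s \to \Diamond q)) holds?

Recall that \Box ψ holds at a world iff ψ holds at every accessible world, and \Diamond ψ holds iff ψ holds at some accessible world.
Let φ = \neg (\Box s \lor (s \to \Diamond q)). Evaluate φ at each world:
  s0 (successors {s1, s3}): φ is false.
  s1 (successors {s3}): φ is false.
  s2 (successors {s3}): φ is false.
  s3 (successors {s0, s1, s4, s5}): φ is false.
  s4 (successors {s0, s1, s2, s5}): φ is false.
  s5 (successors {s1, s3}): φ is false.
For instance, at s0:
  At s0: \Box s \lor (s \to \Diamond q) is true, so \neg (\Box s \lor (s \to \Diamond q)) is false.
    At s0: \Box s is false, s \to \Diamond q is true, so \Box s \lor (s \to \Diamond q) is true.
      At s0: \Box s requires s at every successor {s1, s3}.
        s fails at s1, so \Box s is false at s0.
      At s0: s is false, \Diamond q is true, so s \to \Diamond q is true.

No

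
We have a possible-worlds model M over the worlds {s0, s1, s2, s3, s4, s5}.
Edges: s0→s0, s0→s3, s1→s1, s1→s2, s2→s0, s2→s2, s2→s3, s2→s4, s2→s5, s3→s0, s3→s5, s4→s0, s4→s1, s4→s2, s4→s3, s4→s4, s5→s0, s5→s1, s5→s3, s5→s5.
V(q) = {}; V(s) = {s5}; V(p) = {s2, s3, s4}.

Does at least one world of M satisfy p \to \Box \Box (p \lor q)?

Yes

Recall that \Box ψ holds at a world iff ψ holds at every accessible world, and \Diamond ψ holds iff ψ holds at some accessible world.
Let φ = p \to \Box \Box (p \lor q). Evaluate φ at each world:
  s0 (successors {s0, s3}): φ is true.
  s1 (successors {s1, s2}): φ is true.
  s2 (successors {s0, s2, s3, s4, s5}): φ is false.
  s3 (successors {s0, s5}): φ is false.
  s4 (successors {s0, s1, s2, s3, s4}): φ is false.
  s5 (successors {s0, s1, s3, s5}): φ is true.
Detail at s0 (witness):
  At s0: p is false, \Box \Box (p \lor q) is false, so p \to \Box \Box (p \lor q) is true.
    At s0: \Box \Box (p \lor q) requires \Box (p \lor q) at every successor {s0, s3}.
      \Box (p \lor q) fails at s0, so \Box \Box (p \lor q) is false at s0.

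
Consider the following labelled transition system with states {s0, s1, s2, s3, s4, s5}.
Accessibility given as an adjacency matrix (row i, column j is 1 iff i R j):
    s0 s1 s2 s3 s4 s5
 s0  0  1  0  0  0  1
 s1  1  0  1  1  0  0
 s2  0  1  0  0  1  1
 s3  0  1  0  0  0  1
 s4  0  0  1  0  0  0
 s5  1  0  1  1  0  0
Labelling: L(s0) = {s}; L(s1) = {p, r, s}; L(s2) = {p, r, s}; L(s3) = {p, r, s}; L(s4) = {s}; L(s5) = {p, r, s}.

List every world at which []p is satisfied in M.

s0, s3, s4

Let φ = []p. Evaluate φ at each world:
  s0 (successors {s1, s5}): φ is true.
  s1 (successors {s0, s2, s3}): φ is false.
  s2 (successors {s1, s4, s5}): φ is false.
  s3 (successors {s1, s5}): φ is true.
  s4 (successors {s2}): φ is true.
  s5 (successors {s0, s2, s3}): φ is false.
For instance, at s5:
  At s5: []p requires p at every successor {s0, s2, s3}.
    p fails at s0, so []p is false at s5.
Satisfying worlds: {s0, s3, s4}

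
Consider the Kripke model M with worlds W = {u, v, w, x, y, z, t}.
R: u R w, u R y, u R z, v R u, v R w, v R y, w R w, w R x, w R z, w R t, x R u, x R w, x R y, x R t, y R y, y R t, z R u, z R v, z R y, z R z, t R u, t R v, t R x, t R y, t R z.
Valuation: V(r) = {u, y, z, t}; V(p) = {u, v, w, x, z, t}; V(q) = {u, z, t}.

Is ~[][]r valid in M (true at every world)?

Yes

Let φ = ~[][]r. Evaluate φ at each world:
  u (successors {w, y, z}): φ is true.
  v (successors {u, w, y}): φ is true.
  w (successors {w, x, z, t}): φ is true.
  x (successors {u, w, y, t}): φ is true.
  y (successors {y, t}): φ is true.
  z (successors {u, v, y, z}): φ is true.
  t (successors {u, v, x, y, z}): φ is true.
For instance, at x:
  At x: [][]r is false, so ~[][]r is true.
    At x: [][]r requires []r at every successor {u, w, y, t}.
      []r fails at u, so [][]r is false at x.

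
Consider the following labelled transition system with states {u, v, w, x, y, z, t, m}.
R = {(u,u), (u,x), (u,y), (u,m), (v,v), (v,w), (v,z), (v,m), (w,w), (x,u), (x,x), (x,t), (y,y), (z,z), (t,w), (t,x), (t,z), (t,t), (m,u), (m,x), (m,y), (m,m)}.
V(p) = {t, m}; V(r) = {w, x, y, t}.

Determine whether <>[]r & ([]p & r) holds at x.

No

Recall that []ψ holds at a world iff ψ holds at every accessible world, and <>ψ holds iff ψ holds at some accessible world.
At x: <>[]r is false, []p & r is false, so <>[]r & ([]p & r) is false.
  At x: <>[]r requires []r at some successor in {u, x, t}.
    At u: []r is false.
    At x: []r is false.
    At t: []r is false.
  So <>[]r is false at x.
  At x: []p is false, r is true, so []p & r is false.
    At x: []p requires p at every successor {u, x, t}.
      p fails at u, so []p is false at x.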